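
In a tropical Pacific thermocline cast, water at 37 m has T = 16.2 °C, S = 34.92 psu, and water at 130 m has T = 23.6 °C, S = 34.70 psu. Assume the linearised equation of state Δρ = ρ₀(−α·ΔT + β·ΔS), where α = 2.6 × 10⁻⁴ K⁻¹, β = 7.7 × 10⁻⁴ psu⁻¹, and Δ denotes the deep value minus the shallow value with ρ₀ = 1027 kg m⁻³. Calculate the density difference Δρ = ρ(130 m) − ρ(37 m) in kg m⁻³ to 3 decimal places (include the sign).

-2.150 kg m⁻³

ΔT = +7.4 K, ΔS = -0.22 psu (deep − shallow).
Δρ/ρ₀ = −(2.6 × 10⁻⁴)(+7.4) + (7.7 × 10⁻⁴)(-0.22) = -2.0934 × 10⁻³.
Δρ = 1027 × (-2.0934 × 10⁻³) = -2.150 kg m⁻³.
Negative Δρ: lighter below, statically unstable.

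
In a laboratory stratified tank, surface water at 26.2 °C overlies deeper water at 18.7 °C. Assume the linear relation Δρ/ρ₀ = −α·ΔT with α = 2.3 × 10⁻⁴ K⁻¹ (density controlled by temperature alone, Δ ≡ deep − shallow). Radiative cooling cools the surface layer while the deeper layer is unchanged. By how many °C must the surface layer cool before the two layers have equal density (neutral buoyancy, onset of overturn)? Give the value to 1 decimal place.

7.5 °C

With temperature the only control, equal density requires T_surf′ = T_deep.
T_surf′ = 18.7 °C.
Cooling required: 26.2 − 18.7 = 7.5 °C.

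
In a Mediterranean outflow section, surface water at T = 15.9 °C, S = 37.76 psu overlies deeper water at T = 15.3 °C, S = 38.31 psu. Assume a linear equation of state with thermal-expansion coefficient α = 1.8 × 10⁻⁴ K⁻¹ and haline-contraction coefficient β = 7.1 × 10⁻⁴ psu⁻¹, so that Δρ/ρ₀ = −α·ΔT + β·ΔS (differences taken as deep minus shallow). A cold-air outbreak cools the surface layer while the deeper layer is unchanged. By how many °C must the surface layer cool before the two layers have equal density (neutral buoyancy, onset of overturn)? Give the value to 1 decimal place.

2.8 °C

Neutral buoyancy requires Δρ = 0, i.e. −α(T_deep − T_surf′) + β(S_deep − S_surf) = 0.
T_surf′ = T_deep − (β/α)·ΔS = 15.3 − (7.1 × 10⁻⁴/1.8 × 10⁻⁴)·(+0.55) = 13.131 °C.
Cooling required: 15.9 − (13.131) = 2.769 °C.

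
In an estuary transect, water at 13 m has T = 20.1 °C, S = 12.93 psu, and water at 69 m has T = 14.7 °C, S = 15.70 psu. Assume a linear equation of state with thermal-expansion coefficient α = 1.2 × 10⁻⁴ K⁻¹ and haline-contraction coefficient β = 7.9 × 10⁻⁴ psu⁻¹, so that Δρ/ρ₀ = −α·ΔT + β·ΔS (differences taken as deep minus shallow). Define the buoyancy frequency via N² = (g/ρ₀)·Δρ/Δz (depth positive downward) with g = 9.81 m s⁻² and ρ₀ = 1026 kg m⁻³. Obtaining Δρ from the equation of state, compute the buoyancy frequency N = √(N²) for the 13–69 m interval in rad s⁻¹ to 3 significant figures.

0.0223 rad s⁻¹

ΔT = -5.4 K, ΔS = +2.77 psu (deep − shallow).
Δρ/ρ₀ = −αΔT + βΔS = 6.48 × 10⁻⁴ + 2.1883 × 10⁻³ = 2.8363 × 10⁻³, so Δρ ≈ 2.910 kg m⁻³.
N² = (g/ρ₀)·Δρ/Δz = g·(Δρ/ρ₀)/Δz = 9.81 × 2.8363 × 10⁻³ / 56 = 4.9686 × 10⁻⁴ s⁻².
N = √(4.9686 × 10⁻⁴) = 0.022290 rad s⁻¹ ≈ 0.0223 rad s⁻¹.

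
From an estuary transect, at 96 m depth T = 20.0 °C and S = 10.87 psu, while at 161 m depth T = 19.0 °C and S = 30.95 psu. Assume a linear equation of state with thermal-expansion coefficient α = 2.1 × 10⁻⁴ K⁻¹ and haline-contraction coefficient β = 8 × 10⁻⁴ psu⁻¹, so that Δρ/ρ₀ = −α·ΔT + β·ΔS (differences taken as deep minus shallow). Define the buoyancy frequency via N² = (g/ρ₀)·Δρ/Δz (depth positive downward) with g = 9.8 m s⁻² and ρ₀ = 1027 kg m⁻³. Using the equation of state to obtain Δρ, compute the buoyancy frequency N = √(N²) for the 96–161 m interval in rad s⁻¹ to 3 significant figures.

0.0495 rad s⁻¹

ΔT = -1.0 K, ΔS = +20.08 psu (deep − shallow).
Δρ/ρ₀ = −αΔT + βΔS = 2.10 × 10⁻⁴ + 0.016064 = 0.016274, so Δρ ≈ 16.71 kg m⁻³.
N² = (g/ρ₀)·Δρ/Δz = g·(Δρ/ρ₀)/Δz = 9.8 × 0.016274 / 65 = 2.4536 × 10⁻³ s⁻².
N = √(2.4536 × 10⁻³) = 0.049534 rad s⁻¹ ≈ 0.0495 rad s⁻¹.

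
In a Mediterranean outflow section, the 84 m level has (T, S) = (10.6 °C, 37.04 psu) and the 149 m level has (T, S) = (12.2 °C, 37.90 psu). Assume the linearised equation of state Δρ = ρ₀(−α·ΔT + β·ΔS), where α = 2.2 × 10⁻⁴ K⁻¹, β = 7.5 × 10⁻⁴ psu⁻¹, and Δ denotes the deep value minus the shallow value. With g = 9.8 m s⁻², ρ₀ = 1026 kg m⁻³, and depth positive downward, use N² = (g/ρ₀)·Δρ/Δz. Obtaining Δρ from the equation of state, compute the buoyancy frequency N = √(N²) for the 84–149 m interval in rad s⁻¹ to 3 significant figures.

6.65 × 10⁻³ rad s⁻¹

ΔT = +1.6 K, ΔS = +0.86 psu (deep − shallow).
Δρ/ρ₀ = −αΔT + βΔS = -3.52 × 10⁻⁴ + 6.45 × 10⁻⁴ = 2.93 × 10⁻⁴, so Δρ ≈ 0.3006 kg m⁻³.
N² = (g/ρ₀)·Δρ/Δz = g·(Δρ/ρ₀)/Δz = 9.8 × 2.93 × 10⁻⁴ / 65 = 4.4175 × 10⁻⁵ s⁻².
N = √(4.4175 × 10⁻⁵) = 6.6464 × 10⁻³ rad s⁻¹ ≈ 6.65 × 10⁻³ rad s⁻¹.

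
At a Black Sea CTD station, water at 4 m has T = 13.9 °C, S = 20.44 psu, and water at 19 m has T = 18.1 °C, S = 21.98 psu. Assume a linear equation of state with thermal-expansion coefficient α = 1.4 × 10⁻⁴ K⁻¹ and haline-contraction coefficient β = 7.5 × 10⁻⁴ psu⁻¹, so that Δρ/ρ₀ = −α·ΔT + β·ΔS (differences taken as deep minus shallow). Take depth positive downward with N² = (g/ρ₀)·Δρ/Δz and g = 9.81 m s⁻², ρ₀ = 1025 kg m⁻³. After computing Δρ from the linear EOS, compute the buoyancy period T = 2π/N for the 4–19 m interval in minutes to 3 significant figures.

5.44 min

ΔT = +4.2 K, ΔS = +1.54 psu (deep − shallow).
Δρ/ρ₀ = −αΔT + βΔS = -5.88 × 10⁻⁴ + 1.155 × 10⁻³ = 5.67 × 10⁻⁴, so Δρ ≈ 0.5812 kg m⁻³.
N² = (g/ρ₀)·Δρ/Δz = g·(Δρ/ρ₀)/Δz = 9.81 × 5.67 × 10⁻⁴ / 15 = 3.7082 × 10⁻⁴ s⁻².
N = √(3.7082 × 10⁻⁴) = 0.019257 rad s⁻¹ → T = 2π/N = 326.28 s = 5.4380 min ≈ 5.44 min.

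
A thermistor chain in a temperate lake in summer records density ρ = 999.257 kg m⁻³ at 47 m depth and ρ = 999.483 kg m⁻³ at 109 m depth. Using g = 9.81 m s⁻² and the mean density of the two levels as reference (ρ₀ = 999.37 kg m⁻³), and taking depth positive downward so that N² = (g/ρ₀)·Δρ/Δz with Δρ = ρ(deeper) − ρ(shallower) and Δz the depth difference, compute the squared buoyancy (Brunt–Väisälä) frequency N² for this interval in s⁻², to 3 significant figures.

Δρ = 999.483 − 999.257 = 0.226 kg m⁻³ over Δz = 109 − 47 = 62 m.
N² = (9.81/999.37) × (0.226/62) = 3.5782 × 10⁻⁵ s⁻² ≈ 3.58 × 10⁻⁵ s⁻².

3.58 × 10⁻⁵ s⁻²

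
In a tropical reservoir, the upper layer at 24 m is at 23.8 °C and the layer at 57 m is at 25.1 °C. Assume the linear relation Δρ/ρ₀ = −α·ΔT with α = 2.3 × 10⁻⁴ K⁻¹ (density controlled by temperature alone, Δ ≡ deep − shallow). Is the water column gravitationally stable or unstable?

unstable

ΔT = 25.1 − 23.8 = +1.3 K, so Δρ/ρ₀ = −αΔT = -2.99 × 10⁻⁴.
Δρ/ρ₀ < 0, so Δρ < 0: deeper water is lighter → statically unstable; the column would overturn.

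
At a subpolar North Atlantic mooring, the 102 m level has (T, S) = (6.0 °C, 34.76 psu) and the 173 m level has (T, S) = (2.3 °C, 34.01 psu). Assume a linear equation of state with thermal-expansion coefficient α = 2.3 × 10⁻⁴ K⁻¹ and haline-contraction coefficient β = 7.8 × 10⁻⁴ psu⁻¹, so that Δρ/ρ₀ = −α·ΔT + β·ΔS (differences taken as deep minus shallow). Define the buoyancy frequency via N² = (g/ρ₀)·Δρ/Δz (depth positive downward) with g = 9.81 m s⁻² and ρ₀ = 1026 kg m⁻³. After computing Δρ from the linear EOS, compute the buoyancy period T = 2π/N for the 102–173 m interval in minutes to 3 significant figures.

17.3 min

ΔT = -3.7 K, ΔS = -0.75 psu (deep − shallow).
Δρ/ρ₀ = −αΔT + βΔS = 8.51 × 10⁻⁴ − 5.85 × 10⁻⁴ = 2.66 × 10⁻⁴, so Δρ ≈ 0.2729 kg m⁻³.
N² = (g/ρ₀)·Δρ/Δz = g·(Δρ/ρ₀)/Δz = 9.81 × 2.66 × 10⁻⁴ / 71 = 3.6753 × 10⁻⁵ s⁻².
N = √(3.6753 × 10⁻⁵) = 6.0624 × 10⁻³ rad s⁻¹ → T = 2π/N = 1.0364 × 10³ s = 17.273 min ≈ 17.3 min.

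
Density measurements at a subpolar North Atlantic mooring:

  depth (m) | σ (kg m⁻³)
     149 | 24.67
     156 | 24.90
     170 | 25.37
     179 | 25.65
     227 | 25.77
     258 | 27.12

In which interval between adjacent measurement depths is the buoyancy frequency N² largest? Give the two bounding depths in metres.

227–258 m

Compute the density gradient over each adjacent pair:
  149–156 m: Δρ/Δz = 0.23/7 = 0.033 kg m⁻⁴
  156–170 m: Δρ/Δz = 0.47/14 = 0.034 kg m⁻⁴
  170–179 m: Δρ/Δz = 0.28/9 = 0.031 kg m⁻⁴
  179–227 m: Δρ/Δz = 0.12/48 = 2.5 × 10⁻³ kg m⁻⁴
  227–258 m: Δρ/Δz = 1.35/31 = 0.044 kg m⁻⁴
The largest gradient is in the 227–258 m interval — the pycnocline.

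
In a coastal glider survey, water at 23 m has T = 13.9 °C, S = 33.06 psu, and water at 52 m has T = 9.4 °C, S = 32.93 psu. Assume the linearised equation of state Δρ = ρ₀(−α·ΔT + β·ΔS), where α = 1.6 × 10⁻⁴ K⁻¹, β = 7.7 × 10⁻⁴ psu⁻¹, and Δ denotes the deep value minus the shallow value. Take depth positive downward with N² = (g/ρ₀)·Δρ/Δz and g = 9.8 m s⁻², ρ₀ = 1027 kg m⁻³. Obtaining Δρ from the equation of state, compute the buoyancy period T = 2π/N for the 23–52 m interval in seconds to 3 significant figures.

ΔT = -4.5 K, ΔS = -0.13 psu (deep − shallow).
Δρ/ρ₀ = −αΔT + βΔS = 7.20 × 10⁻⁴ − 1.001 × 10⁻⁴ = 6.199 × 10⁻⁴, so Δρ ≈ 0.6366 kg m⁻³.
N² = (g/ρ₀)·Δρ/Δz = g·(Δρ/ρ₀)/Δz = 9.8 × 6.199 × 10⁻⁴ / 29 = 2.0948 × 10⁻⁴ s⁻².
N = √(2.0948 × 10⁻⁴) = 0.014473 rad s⁻¹ → T = 2π/N = 434.13 s ≈ 434 s.

434 s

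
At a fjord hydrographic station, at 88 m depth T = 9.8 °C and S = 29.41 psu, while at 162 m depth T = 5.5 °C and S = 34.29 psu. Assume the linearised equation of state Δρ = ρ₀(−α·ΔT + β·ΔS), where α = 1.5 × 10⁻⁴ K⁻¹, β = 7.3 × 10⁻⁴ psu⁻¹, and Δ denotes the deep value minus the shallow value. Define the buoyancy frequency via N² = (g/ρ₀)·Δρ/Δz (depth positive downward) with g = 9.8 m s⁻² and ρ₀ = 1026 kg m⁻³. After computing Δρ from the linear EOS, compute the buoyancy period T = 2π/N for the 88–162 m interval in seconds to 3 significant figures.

266 s

ΔT = -4.3 K, ΔS = +4.88 psu (deep − shallow).
Δρ/ρ₀ = −αΔT + βΔS = 6.45 × 10⁻⁴ + 3.5624 × 10⁻³ = 4.2074 × 10⁻³, so Δρ ≈ 4.317 kg m⁻³.
N² = (g/ρ₀)·Δρ/Δz = g·(Δρ/ρ₀)/Δz = 9.8 × 4.2074 × 10⁻³ / 74 = 5.5720 × 10⁻⁴ s⁻².
N = √(5.5720 × 10⁻⁴) = 0.023605 rad s⁻¹ → T = 2π/N = 266.18 s ≈ 266 s.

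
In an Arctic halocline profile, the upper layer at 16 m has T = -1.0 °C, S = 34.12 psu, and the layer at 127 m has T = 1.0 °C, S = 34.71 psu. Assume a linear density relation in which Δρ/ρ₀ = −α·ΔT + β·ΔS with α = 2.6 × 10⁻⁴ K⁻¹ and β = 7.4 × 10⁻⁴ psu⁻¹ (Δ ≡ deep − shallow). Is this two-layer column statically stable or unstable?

unstable

ΔT = 1.0 − -1.0 = +2.0 K and ΔS = 34.71 − 34.12 = +0.59 psu (deep − shallow).
−αΔT = -5.20 × 10⁻⁴; βΔS = 4.366 × 10⁻⁴; sum Δρ/ρ₀ = -8.34 × 10⁻⁵.
Δρ/ρ₀ < 0, so Δρ < 0: deeper water is lighter → statically unstable; the column would overturn.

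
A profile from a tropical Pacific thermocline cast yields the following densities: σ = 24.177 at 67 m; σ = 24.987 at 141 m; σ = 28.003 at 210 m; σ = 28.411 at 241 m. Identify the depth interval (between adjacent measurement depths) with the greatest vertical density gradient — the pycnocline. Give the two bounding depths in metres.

141–210 m

Compute the density gradient over each adjacent pair:
  67–141 m: Δρ/Δz = 0.810/74 = 0.011 kg m⁻⁴
  141–210 m: Δρ/Δz = 3.016/69 = 0.044 kg m⁻⁴
  210–241 m: Δρ/Δz = 0.408/31 = 0.013 kg m⁻⁴
The largest gradient is in the 141–210 m interval — the pycnocline.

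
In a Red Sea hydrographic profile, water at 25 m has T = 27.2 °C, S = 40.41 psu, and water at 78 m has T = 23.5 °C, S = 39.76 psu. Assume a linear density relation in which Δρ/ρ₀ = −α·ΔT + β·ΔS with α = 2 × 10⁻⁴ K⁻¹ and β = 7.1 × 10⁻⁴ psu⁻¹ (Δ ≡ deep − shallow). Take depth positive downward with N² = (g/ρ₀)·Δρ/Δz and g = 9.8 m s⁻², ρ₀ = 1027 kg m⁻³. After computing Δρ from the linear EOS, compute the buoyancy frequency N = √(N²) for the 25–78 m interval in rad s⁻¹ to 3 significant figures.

ΔT = -3.7 K, ΔS = -0.65 psu (deep − shallow).
Δρ/ρ₀ = −αΔT + βΔS = 7.40 × 10⁻⁴ − 4.615 × 10⁻⁴ = 2.785 × 10⁻⁴, so Δρ ≈ 0.2860 kg m⁻³.
N² = (g/ρ₀)·Δρ/Δz = g·(Δρ/ρ₀)/Δz = 9.8 × 2.785 × 10⁻⁴ / 53 = 5.1496 × 10⁻⁵ s⁻².
N = √(5.1496 × 10⁻⁵) = 7.1761 × 10⁻³ rad s⁻¹ ≈ 7.18 × 10⁻³ rad s⁻¹.

7.18 × 10⁻³ rad s⁻¹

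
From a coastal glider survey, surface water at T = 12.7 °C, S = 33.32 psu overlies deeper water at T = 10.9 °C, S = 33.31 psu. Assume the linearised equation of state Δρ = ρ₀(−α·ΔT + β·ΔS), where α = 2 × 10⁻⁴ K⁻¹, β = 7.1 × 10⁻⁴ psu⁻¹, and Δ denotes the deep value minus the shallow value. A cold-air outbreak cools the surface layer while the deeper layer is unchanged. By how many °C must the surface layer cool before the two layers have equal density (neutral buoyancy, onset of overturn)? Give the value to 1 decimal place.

Neutral buoyancy requires Δρ = 0, i.e. −α(T_deep − T_surf′) + β(S_deep − S_surf) = 0.
T_surf′ = T_deep − (β/α)·ΔS = 10.9 − (7.1 × 10⁻⁴/2 × 10⁻⁴)·(-0.01) = 10.936 °C.
Cooling required: 12.7 − (10.936) = 1.764 °C.

1.8 °C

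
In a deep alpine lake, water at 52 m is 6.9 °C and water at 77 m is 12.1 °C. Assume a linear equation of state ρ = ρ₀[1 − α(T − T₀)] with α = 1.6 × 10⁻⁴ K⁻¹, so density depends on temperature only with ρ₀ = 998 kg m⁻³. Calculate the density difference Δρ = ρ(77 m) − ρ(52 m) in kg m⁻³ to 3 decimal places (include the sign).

ΔT = +5.2 K, Δρ/ρ₀ = −αΔT = -8.32 × 10⁻⁴.
Δρ = 998 × (-8.32 × 10⁻⁴) = -0.830 kg m⁻³.
Negative Δρ: lighter below, statically unstable.

-0.830 kg m⁻³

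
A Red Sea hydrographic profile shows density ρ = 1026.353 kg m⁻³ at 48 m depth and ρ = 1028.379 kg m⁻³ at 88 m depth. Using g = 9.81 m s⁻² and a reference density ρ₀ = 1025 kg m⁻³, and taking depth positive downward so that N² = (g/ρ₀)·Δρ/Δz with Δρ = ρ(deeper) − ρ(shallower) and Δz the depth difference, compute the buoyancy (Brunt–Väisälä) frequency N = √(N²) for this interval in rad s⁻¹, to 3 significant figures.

0.0220 rad s⁻¹

Δρ = 1028.379 − 1026.353 = 2.026 kg m⁻³ over Δz = 88 − 48 = 40 m.
N² = (9.81/1025) × (2.026/40) = 4.8476 × 10⁻⁴ s⁻².
N = √(4.8476 × 10⁻⁴) = 0.022017 rad s⁻¹ ≈ 0.0220 rad s⁻¹.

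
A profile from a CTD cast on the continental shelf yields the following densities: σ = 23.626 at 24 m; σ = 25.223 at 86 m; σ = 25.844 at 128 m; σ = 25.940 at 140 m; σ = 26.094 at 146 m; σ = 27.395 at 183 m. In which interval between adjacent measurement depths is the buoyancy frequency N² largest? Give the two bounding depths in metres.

146–183 m

Compute the density gradient over each adjacent pair:
  24–86 m: Δρ/Δz = 1.597/62 = 0.026 kg m⁻⁴
  86–128 m: Δρ/Δz = 0.621/42 = 0.015 kg m⁻⁴
  128–140 m: Δρ/Δz = 0.096/12 = 8.0 × 10⁻³ kg m⁻⁴
  140–146 m: Δρ/Δz = 0.154/6 = 0.026 kg m⁻⁴
  146–183 m: Δρ/Δz = 1.301/37 = 0.035 kg m⁻⁴
The largest gradient is in the 146–183 m interval — the pycnocline.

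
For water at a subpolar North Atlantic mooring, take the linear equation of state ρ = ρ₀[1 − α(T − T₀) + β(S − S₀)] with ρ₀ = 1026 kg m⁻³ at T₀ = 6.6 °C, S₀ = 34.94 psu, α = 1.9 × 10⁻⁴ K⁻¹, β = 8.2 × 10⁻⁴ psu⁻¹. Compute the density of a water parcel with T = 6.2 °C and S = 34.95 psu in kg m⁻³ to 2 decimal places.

1026.09 kg m⁻³

T − T₀ = -0.4 K, S − S₀ = +0.01 psu.
Bracket = 1 − α·(-0.4) + β·(+0.01) = 1 + (8.42 × 10⁻⁵) = 1.0000842.
ρ = 1026 × 1.0000842 = 1026.09 kg m⁻³.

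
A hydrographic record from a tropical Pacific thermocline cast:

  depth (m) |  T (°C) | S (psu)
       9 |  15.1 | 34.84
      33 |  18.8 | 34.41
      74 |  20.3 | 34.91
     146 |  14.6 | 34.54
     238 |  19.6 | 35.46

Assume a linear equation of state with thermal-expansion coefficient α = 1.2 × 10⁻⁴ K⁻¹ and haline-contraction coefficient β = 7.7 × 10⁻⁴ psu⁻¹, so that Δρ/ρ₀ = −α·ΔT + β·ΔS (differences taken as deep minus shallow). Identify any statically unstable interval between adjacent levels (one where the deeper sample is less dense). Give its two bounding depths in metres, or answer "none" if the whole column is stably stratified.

9–33 m

Evaluate Δρ/ρ₀ = −αΔT + βΔS across each adjacent pair:
  9–33 m: −αΔT+βΔS = −(1.2 × 10⁻⁴)(+3.7)+(7.7 × 10⁻⁴)(-0.43) = -7.8 × 10⁻⁴ → UNSTABLE
  33–74 m: −αΔT+βΔS = −(1.2 × 10⁻⁴)(+1.5)+(7.7 × 10⁻⁴)(+0.50) = 2.0 × 10⁻⁴ → stable
  74–146 m: −αΔT+βΔS = −(1.2 × 10⁻⁴)(-5.7)+(7.7 × 10⁻⁴)(-0.37) = 4.0 × 10⁻⁴ → stable
  146–238 m: −αΔT+βΔS = −(1.2 × 10⁻⁴)(+5.0)+(7.7 × 10⁻⁴)(+0.92) = 1.1 × 10⁻⁴ → stable
The 9–33 m interval has Δρ < 0: lighter water underlies denser water.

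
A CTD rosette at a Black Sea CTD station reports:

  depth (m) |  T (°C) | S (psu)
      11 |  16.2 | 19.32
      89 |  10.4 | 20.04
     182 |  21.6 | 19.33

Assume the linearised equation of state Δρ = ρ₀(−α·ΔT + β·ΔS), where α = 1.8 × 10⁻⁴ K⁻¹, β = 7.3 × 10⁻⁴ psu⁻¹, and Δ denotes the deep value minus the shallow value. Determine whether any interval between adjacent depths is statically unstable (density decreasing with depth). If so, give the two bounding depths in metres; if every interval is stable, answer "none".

89–182 m

Evaluate Δρ/ρ₀ = −αΔT + βΔS across each adjacent pair:
  11–89 m: −αΔT+βΔS = −(1.8 × 10⁻⁴)(-5.8)+(7.3 × 10⁻⁴)(+0.72) = 1.6 × 10⁻³ → stable
  89–182 m: −αΔT+βΔS = −(1.8 × 10⁻⁴)(+11.2)+(7.3 × 10⁻⁴)(-0.71) = -2.5 × 10⁻³ → UNSTABLE
The 89–182 m interval has Δρ < 0: lighter water underlies denser water.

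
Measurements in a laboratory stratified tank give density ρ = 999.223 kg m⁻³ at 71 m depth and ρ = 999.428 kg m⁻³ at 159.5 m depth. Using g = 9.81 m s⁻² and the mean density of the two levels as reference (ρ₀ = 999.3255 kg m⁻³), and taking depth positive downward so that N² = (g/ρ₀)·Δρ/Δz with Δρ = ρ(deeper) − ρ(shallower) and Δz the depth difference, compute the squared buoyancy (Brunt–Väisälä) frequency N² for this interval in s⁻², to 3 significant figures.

2.27 × 10⁻⁵ s⁻²

Δρ = 999.428 − 999.223 = 0.205 kg m⁻³ over Δz = 159.5 − 71 = 88.5 m.
N² = (9.81/999.3255) × (0.205/88.5) = 2.2739 × 10⁻⁵ s⁻² ≈ 2.27 × 10⁻⁵ s⁻².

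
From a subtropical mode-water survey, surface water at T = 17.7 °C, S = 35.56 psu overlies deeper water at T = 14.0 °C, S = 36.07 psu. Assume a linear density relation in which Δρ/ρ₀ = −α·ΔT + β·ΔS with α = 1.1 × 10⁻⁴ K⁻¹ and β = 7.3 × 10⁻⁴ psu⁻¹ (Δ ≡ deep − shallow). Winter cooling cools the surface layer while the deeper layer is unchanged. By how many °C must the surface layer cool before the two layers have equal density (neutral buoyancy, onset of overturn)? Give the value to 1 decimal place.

7.1 °C

Neutral buoyancy requires Δρ = 0, i.e. −α(T_deep − T_surf′) + β(S_deep − S_surf) = 0.
T_surf′ = T_deep − (β/α)·ΔS = 14.0 − (7.3 × 10⁻⁴/1.1 × 10⁻⁴)·(+0.51) = 10.615 °C.
Cooling required: 17.7 − (10.615) = 7.085 °C.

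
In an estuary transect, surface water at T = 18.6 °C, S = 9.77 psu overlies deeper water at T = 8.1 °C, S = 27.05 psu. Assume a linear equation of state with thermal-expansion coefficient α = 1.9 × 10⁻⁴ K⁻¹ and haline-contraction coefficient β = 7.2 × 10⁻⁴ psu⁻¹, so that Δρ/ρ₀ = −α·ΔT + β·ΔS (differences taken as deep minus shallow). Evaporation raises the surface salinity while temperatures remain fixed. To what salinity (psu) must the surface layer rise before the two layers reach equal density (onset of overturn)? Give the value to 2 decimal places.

Neutral buoyancy requires −α(T_deep − T_surf) + β(S_deep − S_surf′) = 0.
S_surf′ = S_deep − (α/β)·ΔT = 27.05 − (1.9 × 10⁻⁴/7.2 × 10⁻⁴)·(-10.5) = 29.8208 psu.
Increase required: 29.8208 − 9.77 = 20.0508 psu.

29.82 psu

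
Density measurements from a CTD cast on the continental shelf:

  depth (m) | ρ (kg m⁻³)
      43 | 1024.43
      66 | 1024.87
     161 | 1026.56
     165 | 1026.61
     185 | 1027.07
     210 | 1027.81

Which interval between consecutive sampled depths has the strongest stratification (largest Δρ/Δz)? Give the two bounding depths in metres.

Compute the density gradient over each adjacent pair:
  43–66 m: Δρ/Δz = 0.44/23 = 0.019 kg m⁻⁴
  66–161 m: Δρ/Δz = 1.69/95 = 0.018 kg m⁻⁴
  161–165 m: Δρ/Δz = 0.05/4 = 0.013 kg m⁻⁴
  165–185 m: Δρ/Δz = 0.46/20 = 0.023 kg m⁻⁴
  185–210 m: Δρ/Δz = 0.74/25 = 0.030 kg m⁻⁴
The largest gradient is in the 185–210 m interval — the pycnocline.

185–210 m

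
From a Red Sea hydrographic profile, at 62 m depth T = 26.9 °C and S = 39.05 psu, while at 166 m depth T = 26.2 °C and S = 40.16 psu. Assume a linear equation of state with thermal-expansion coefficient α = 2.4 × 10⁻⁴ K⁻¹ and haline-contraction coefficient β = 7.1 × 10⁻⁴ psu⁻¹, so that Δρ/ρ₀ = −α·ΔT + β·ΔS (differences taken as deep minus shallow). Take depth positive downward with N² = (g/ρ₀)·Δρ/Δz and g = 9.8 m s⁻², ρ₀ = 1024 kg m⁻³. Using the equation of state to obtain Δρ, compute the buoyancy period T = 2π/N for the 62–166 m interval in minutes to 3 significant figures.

11.0 min

ΔT = -0.7 K, ΔS = +1.11 psu (deep − shallow).
Δρ/ρ₀ = −αΔT + βΔS = 1.68 × 10⁻⁴ + 7.881 × 10⁻⁴ = 9.561 × 10⁻⁴, so Δρ ≈ 0.9790 kg m⁻³.
N² = (g/ρ₀)·Δρ/Δz = g·(Δρ/ρ₀)/Δz = 9.8 × 9.561 × 10⁻⁴ / 104 = 9.0094 × 10⁻⁵ s⁻².
N = √(9.0094 × 10⁻⁵) = 9.4918 × 10⁻³ rad s⁻¹ → T = 2π/N = 661.96 s = 11.033 min ≈ 11.0 min.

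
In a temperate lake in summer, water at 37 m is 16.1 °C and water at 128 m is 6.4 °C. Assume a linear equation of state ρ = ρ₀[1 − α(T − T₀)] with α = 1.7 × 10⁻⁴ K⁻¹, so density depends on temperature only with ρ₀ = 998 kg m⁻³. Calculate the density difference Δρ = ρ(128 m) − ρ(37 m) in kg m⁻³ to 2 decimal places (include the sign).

ΔT = -9.7 K, Δρ/ρ₀ = −αΔT = 1.649 × 10⁻³.
Δρ = 998 × (1.649 × 10⁻³) = +1.65 kg m⁻³.
Positive Δρ: denser below, stable.

+1.65 kg m⁻³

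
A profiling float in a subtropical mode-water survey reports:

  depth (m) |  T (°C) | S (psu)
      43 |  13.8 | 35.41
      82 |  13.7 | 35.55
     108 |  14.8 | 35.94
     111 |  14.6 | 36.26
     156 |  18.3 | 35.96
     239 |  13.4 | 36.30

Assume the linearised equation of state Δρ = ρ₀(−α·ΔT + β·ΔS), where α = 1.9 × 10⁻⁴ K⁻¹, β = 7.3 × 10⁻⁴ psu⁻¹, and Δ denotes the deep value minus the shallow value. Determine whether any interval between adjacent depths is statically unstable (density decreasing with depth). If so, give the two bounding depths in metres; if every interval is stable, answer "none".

Evaluate Δρ/ρ₀ = −αΔT + βΔS across each adjacent pair:
  43–82 m: −αΔT+βΔS = −(1.9 × 10⁻⁴)(-0.1)+(7.3 × 10⁻⁴)(+0.14) = 1.2 × 10⁻⁴ → stable
  82–108 m: −αΔT+βΔS = −(1.9 × 10⁻⁴)(+1.1)+(7.3 × 10⁻⁴)(+0.39) = 7.6 × 10⁻⁵ → stable
  108–111 m: −αΔT+βΔS = −(1.9 × 10⁻⁴)(-0.2)+(7.3 × 10⁻⁴)(+0.32) = 2.7 × 10⁻⁴ → stable
  111–156 m: −αΔT+βΔS = −(1.9 × 10⁻⁴)(+3.7)+(7.3 × 10⁻⁴)(-0.30) = -9.2 × 10⁻⁴ → UNSTABLE
  156–239 m: −αΔT+βΔS = −(1.9 × 10⁻⁴)(-4.9)+(7.3 × 10⁻⁴)(+0.34) = 1.2 × 10⁻³ → stable
The 111–156 m interval has Δρ < 0: lighter water underlies denser water.

111–156 m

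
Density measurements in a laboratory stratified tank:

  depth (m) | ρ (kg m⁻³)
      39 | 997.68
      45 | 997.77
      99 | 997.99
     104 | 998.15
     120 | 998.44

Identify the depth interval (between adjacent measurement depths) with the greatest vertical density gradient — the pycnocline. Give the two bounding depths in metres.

Compute the density gradient over each adjacent pair:
  39–45 m: Δρ/Δz = 0.09/6 = 0.015 kg m⁻⁴
  45–99 m: Δρ/Δz = 0.22/54 = 4.1 × 10⁻³ kg m⁻⁴
  99–104 m: Δρ/Δz = 0.16/5 = 0.032 kg m⁻⁴
  104–120 m: Δρ/Δz = 0.29/16 = 0.018 kg m⁻⁴
The largest gradient is in the 99–104 m interval — the pycnocline.

99–104 m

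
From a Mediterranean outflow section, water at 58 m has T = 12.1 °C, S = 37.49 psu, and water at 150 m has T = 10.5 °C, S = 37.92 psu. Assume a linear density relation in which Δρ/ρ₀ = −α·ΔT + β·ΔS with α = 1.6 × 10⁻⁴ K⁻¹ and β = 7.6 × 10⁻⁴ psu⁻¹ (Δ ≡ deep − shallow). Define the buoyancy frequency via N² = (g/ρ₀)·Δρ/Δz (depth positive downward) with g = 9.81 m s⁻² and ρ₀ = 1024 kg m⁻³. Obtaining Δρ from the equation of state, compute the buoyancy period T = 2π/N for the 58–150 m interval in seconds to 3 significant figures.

797 s

ΔT = -1.6 K, ΔS = +0.43 psu (deep − shallow).
Δρ/ρ₀ = −αΔT + βΔS = 2.56 × 10⁻⁴ + 3.268 × 10⁻⁴ = 5.828 × 10⁻⁴, so Δρ ≈ 0.5968 kg m⁻³.
N² = (g/ρ₀)·Δρ/Δz = g·(Δρ/ρ₀)/Δz = 9.81 × 5.828 × 10⁻⁴ / 92 = 6.2144 × 10⁻⁵ s⁻².
N = √(6.2144 × 10⁻⁵) = 7.8831 × 10⁻³ rad s⁻¹ → T = 2π/N = 797.04 s ≈ 797 s.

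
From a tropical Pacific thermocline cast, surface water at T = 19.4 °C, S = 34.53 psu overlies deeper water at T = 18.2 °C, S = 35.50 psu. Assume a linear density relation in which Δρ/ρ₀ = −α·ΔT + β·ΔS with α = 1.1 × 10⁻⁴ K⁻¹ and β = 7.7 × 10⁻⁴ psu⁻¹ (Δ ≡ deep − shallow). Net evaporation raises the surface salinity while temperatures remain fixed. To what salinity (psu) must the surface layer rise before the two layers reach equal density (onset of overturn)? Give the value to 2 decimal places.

35.67 psu

Neutral buoyancy requires −α(T_deep − T_surf) + β(S_deep − S_surf′) = 0.
S_surf′ = S_deep − (α/β)·ΔT = 35.50 − (1.1 × 10⁻⁴/7.7 × 10⁻⁴)·(-1.2) = 35.6714 psu.
Increase required: 35.6714 − 34.53 = 1.1414 psu.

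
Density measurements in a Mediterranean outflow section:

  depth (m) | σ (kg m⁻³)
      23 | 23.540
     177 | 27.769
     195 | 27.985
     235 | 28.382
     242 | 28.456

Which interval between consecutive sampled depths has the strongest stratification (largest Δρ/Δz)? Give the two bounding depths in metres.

Compute the density gradient over each adjacent pair:
  23–177 m: Δρ/Δz = 4.229/154 = 0.027 kg m⁻⁴
  177–195 m: Δρ/Δz = 0.216/18 = 0.012 kg m⁻⁴
  195–235 m: Δρ/Δz = 0.397/40 = 9.9 × 10⁻³ kg m⁻⁴
  235–242 m: Δρ/Δz = 0.074/7 = 0.011 kg m⁻⁴
The largest gradient is in the 23–177 m interval — the pycnocline.

23–177 m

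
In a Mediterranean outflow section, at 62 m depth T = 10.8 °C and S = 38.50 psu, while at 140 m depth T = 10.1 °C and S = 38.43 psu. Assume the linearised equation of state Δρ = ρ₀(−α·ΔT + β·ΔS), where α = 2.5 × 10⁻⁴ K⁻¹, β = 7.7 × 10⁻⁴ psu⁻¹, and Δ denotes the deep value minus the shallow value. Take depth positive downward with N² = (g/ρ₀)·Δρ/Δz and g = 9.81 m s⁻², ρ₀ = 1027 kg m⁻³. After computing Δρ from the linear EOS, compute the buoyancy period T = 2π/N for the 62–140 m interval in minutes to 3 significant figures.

ΔT = -0.7 K, ΔS = -0.07 psu (deep − shallow).
Δρ/ρ₀ = −αΔT + βΔS = 1.75 × 10⁻⁴ − 5.39 × 10⁻⁵ = 1.211 × 10⁻⁴, so Δρ ≈ 0.1244 kg m⁻³.
N² = (g/ρ₀)·Δρ/Δz = g·(Δρ/ρ₀)/Δz = 9.81 × 1.211 × 10⁻⁴ / 78 = 1.5231 × 10⁻⁵ s⁻².
N = √(1.5231 × 10⁻⁵) = 3.9027 × 10⁻³ rad s⁻¹ → T = 2π/N = 1.6100 × 10³ s = 26.833 min ≈ 26.8 min.

26.8 min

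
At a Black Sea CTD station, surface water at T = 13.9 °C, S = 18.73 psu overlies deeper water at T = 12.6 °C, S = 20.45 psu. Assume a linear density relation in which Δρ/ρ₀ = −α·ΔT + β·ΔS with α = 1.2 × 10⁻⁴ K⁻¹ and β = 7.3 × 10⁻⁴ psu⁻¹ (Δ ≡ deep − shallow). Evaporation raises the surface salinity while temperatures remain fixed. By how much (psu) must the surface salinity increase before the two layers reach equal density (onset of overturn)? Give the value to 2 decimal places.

Neutral buoyancy requires −α(T_deep − T_surf) + β(S_deep − S_surf′) = 0.
S_surf′ = S_deep − (α/β)·ΔT = 20.45 − (1.2 × 10⁻⁴/7.3 × 10⁻⁴)·(-1.3) = 20.6637 psu.
Increase required: 20.6637 − 18.73 = 1.9337 psu.

1.93 psu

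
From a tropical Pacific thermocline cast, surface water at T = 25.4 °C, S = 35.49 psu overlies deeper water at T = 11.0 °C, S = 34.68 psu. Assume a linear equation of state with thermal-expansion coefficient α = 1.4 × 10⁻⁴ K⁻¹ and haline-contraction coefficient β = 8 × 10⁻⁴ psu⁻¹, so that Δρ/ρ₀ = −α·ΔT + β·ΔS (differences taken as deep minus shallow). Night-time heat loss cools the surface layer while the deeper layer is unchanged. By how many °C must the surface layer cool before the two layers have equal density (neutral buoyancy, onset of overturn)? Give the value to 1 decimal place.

Neutral buoyancy requires Δρ = 0, i.e. −α(T_deep − T_surf′) + β(S_deep − S_surf) = 0.
T_surf′ = T_deep − (β/α)·ΔS = 11.0 − (8 × 10⁻⁴/1.4 × 10⁻⁴)·(-0.81) = 15.629 °C.
Cooling required: 25.4 − (15.629) = 9.771 °C.

9.8 °C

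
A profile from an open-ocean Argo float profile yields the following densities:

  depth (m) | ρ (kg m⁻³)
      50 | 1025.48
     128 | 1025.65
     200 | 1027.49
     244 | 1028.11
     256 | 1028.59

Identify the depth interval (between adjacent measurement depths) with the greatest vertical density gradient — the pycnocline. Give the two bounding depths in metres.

244–256 m

Compute the density gradient over each adjacent pair:
  50–128 m: Δρ/Δz = 0.17/78 = 2.2 × 10⁻³ kg m⁻⁴
  128–200 m: Δρ/Δz = 1.84/72 = 0.026 kg m⁻⁴
  200–244 m: Δρ/Δz = 0.62/44 = 0.014 kg m⁻⁴
  244–256 m: Δρ/Δz = 0.48/12 = 0.040 kg m⁻⁴
The largest gradient is in the 244–256 m interval — the pycnocline.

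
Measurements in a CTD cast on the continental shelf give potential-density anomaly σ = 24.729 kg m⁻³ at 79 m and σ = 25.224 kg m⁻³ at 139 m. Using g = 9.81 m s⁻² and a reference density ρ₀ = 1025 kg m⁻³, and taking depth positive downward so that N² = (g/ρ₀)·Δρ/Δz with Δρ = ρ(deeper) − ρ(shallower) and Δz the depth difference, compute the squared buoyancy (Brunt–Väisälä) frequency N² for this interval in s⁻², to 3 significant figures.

Δρ = 1025.224 − 1024.729 = 0.495 kg m⁻³ over Δz = 139 − 79 = 60 m.
N² = (9.81/1025) × (0.495/60) = 7.8959 × 10⁻⁵ s⁻² ≈ 7.90 × 10⁻⁵ s⁻².

7.90 × 10⁻⁵ s⁻²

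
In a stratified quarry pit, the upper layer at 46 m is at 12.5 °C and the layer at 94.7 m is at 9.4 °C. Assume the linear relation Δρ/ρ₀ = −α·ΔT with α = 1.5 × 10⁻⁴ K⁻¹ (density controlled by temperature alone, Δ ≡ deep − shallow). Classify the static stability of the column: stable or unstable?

ΔT = 9.4 − 12.5 = -3.1 K, so Δρ/ρ₀ = −αΔT = 4.65 × 10⁻⁴.
Δρ/ρ₀ > 0, so Δρ > 0: deeper water is denser → statically stable.

stable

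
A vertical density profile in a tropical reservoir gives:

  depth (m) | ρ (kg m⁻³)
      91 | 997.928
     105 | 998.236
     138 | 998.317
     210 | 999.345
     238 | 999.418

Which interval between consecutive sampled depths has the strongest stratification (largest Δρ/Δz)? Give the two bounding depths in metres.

91–105 m

Compute the density gradient over each adjacent pair:
  91–105 m: Δρ/Δz = 0.308/14 = 0.022 kg m⁻⁴
  105–138 m: Δρ/Δz = 0.081/33 = 2.5 × 10⁻³ kg m⁻⁴
  138–210 m: Δρ/Δz = 1.028/72 = 0.014 kg m⁻⁴
  210–238 m: Δρ/Δz = 0.073/28 = 2.6 × 10⁻³ kg m⁻⁴
The largest gradient is in the 91–105 m interval — the pycnocline.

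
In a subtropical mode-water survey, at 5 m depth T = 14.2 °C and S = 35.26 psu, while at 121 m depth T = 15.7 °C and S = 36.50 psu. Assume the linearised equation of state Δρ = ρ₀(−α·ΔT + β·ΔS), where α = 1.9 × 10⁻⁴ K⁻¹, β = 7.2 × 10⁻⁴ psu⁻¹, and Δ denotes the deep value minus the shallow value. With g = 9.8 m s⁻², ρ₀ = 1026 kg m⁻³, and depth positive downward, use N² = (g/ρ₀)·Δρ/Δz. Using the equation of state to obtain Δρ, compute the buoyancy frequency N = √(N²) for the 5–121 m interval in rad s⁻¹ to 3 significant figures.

ΔT = +1.5 K, ΔS = +1.24 psu (deep − shallow).
Δρ/ρ₀ = −αΔT + βΔS = -2.85 × 10⁻⁴ + 8.928 × 10⁻⁴ = 6.078 × 10⁻⁴, so Δρ ≈ 0.6236 kg m⁻³.
N² = (g/ρ₀)·Δρ/Δz = g·(Δρ/ρ₀)/Δz = 9.8 × 6.078 × 10⁻⁴ / 116 = 5.1349 × 10⁻⁵ s⁻².
N = √(5.1349 × 10⁻⁵) = 7.1658 × 10⁻³ rad s⁻¹ ≈ 7.17 × 10⁻³ rad s⁻¹.

7.17 × 10⁻³ rad s⁻¹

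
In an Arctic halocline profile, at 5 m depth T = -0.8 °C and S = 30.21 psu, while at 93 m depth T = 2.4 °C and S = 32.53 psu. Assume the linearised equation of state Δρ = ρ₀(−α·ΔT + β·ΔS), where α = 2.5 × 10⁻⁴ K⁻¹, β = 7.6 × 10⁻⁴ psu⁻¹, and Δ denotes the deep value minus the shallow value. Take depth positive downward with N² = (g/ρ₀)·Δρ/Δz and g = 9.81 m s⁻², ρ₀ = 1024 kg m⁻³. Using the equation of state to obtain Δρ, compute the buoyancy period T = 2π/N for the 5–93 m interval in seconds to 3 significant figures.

606 s

ΔT = +3.2 K, ΔS = +2.32 psu (deep − shallow).
Δρ/ρ₀ = −αΔT + βΔS = -8.00 × 10⁻⁴ + 1.7632 × 10⁻³ = 9.632 × 10⁻⁴, so Δρ ≈ 0.9863 kg m⁻³.
N² = (g/ρ₀)·Δρ/Δz = g·(Δρ/ρ₀)/Δz = 9.81 × 9.632 × 10⁻⁴ / 88 = 1.0737 × 10⁻⁴ s⁻².
N = √(1.0737 × 10⁻⁴) = 0.010362 rad s⁻¹ → T = 2π/N = 606.37 s ≈ 606 s.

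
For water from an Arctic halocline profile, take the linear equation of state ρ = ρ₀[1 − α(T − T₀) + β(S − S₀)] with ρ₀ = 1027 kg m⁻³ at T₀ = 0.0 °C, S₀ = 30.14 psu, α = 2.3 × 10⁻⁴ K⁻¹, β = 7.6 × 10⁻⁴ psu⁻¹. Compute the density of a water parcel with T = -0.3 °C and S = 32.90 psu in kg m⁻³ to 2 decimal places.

T − T₀ = -0.3 K, S − S₀ = +2.76 psu.
Bracket = 1 − α·(-0.3) + β·(+2.76) = 1 + (2.1666 × 10⁻³) = 1.0021666.
ρ = 1027 × 1.0021666 = 1029.23 kg m⁻³.

1029.23 kg m⁻³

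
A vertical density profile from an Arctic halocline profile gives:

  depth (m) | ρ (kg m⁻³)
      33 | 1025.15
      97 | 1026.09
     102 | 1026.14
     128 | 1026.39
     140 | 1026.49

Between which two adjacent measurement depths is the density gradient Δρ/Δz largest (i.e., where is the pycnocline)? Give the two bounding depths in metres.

33–97 m

Compute the density gradient over each adjacent pair:
  33–97 m: Δρ/Δz = 0.94/64 = 0.015 kg m⁻⁴
  97–102 m: Δρ/Δz = 0.05/5 = 0.010 kg m⁻⁴
  102–128 m: Δρ/Δz = 0.25/26 = 9.6 × 10⁻³ kg m⁻⁴
  128–140 m: Δρ/Δz = 0.10/12 = 8.3 × 10⁻³ kg m⁻⁴
The largest gradient is in the 33–97 m interval — the pycnocline.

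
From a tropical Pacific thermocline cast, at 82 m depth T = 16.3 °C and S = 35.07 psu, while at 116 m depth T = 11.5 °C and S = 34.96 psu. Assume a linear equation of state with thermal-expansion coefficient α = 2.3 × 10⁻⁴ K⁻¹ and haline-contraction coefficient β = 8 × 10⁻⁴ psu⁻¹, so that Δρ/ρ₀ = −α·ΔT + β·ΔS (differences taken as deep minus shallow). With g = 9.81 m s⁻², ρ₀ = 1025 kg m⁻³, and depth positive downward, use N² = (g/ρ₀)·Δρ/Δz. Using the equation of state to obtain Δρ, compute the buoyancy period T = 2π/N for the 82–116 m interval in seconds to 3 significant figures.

ΔT = -4.8 K, ΔS = -0.11 psu (deep − shallow).
Δρ/ρ₀ = −αΔT + βΔS = 1.104 × 10⁻³ − 8.80 × 10⁻⁵ = 1.016 × 10⁻³, so Δρ ≈ 1.041 kg m⁻³.
N² = (g/ρ₀)·Δρ/Δz = g·(Δρ/ρ₀)/Δz = 9.81 × 1.016 × 10⁻³ / 34 = 2.9315 × 10⁻⁴ s⁻².
N = √(2.9315 × 10⁻⁴) = 0.017122 rad s⁻¹ → T = 2π/N = 366.97 s ≈ 367 s.

367 s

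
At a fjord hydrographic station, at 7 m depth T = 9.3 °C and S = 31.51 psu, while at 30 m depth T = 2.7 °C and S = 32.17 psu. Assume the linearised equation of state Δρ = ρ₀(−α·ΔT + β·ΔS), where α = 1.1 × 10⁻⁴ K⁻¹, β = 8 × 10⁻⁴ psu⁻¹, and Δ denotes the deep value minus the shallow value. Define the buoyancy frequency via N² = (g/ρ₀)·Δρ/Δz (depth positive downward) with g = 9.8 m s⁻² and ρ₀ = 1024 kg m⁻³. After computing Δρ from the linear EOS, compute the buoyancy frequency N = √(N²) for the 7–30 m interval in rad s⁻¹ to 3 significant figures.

0.0231 rad s⁻¹

ΔT = -6.6 K, ΔS = +0.66 psu (deep − shallow).
Δρ/ρ₀ = −αΔT + βΔS = 7.26 × 10⁻⁴ + 5.28 × 10⁻⁴ = 1.254 × 10⁻³, so Δρ ≈ 1.284 kg m⁻³.
N² = (g/ρ₀)·Δρ/Δz = g·(Δρ/ρ₀)/Δz = 9.8 × 1.254 × 10⁻³ / 23 = 5.3431 × 10⁻⁴ s⁻².
N = √(5.3431 × 10⁻⁴) = 0.023115 rad s⁻¹ ≈ 0.0231 rad s⁻¹.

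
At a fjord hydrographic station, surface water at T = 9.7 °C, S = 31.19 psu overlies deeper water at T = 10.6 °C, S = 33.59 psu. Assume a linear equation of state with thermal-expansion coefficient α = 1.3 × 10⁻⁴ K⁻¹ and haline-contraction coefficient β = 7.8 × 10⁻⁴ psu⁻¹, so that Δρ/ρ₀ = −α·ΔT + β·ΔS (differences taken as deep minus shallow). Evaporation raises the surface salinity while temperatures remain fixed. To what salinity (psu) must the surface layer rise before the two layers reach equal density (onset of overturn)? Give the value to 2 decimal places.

33.44 psu

Neutral buoyancy requires −α(T_deep − T_surf) + β(S_deep − S_surf′) = 0.
S_surf′ = S_deep − (α/β)·ΔT = 33.59 − (1.3 × 10⁻⁴/7.8 × 10⁻⁴)·(+0.9) = 33.4400 psu.
Increase required: 33.4400 − 31.19 = 2.2500 psu.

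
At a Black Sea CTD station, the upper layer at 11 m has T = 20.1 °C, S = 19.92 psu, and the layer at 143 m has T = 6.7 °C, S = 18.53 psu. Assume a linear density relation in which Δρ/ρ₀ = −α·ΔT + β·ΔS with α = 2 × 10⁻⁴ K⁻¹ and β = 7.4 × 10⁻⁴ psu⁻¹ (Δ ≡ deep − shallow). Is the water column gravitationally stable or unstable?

ΔT = 6.7 − 20.1 = -13.4 K and ΔS = 18.53 − 19.92 = -1.39 psu (deep − shallow).
−αΔT = 2.68 × 10⁻³; βΔS = -1.0286 × 10⁻³; sum Δρ/ρ₀ = 1.6514 × 10⁻³.
Δρ/ρ₀ > 0, so Δρ > 0: deeper water is denser → statically stable.

stable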